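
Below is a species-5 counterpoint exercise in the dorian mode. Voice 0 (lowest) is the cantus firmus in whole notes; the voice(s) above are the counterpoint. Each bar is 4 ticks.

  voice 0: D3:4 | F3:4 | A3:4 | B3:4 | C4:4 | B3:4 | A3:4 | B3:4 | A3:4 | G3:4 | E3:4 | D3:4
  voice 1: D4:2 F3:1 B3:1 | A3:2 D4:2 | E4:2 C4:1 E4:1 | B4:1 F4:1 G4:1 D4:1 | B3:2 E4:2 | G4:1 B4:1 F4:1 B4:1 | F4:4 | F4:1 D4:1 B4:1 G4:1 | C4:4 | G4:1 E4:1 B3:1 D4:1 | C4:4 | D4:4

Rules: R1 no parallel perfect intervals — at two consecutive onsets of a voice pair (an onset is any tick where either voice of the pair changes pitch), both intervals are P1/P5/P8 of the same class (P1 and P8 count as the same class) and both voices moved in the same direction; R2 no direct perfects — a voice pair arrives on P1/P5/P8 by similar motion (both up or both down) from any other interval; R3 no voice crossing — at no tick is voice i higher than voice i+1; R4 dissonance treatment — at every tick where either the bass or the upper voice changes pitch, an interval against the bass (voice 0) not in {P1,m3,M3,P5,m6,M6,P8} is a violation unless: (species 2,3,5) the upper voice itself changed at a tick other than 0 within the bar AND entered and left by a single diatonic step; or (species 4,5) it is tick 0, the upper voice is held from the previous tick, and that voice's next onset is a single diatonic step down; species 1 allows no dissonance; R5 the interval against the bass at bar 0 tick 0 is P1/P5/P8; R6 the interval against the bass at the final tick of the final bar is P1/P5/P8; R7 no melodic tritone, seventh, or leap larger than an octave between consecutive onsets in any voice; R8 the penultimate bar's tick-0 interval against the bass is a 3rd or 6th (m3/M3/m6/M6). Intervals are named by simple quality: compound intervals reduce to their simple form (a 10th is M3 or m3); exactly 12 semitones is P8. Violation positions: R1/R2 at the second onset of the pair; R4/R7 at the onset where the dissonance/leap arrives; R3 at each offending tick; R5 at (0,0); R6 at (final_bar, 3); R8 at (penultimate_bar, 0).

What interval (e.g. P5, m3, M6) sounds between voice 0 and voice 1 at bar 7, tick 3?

m6

voice 0=B3 voice 1=G4 -> m6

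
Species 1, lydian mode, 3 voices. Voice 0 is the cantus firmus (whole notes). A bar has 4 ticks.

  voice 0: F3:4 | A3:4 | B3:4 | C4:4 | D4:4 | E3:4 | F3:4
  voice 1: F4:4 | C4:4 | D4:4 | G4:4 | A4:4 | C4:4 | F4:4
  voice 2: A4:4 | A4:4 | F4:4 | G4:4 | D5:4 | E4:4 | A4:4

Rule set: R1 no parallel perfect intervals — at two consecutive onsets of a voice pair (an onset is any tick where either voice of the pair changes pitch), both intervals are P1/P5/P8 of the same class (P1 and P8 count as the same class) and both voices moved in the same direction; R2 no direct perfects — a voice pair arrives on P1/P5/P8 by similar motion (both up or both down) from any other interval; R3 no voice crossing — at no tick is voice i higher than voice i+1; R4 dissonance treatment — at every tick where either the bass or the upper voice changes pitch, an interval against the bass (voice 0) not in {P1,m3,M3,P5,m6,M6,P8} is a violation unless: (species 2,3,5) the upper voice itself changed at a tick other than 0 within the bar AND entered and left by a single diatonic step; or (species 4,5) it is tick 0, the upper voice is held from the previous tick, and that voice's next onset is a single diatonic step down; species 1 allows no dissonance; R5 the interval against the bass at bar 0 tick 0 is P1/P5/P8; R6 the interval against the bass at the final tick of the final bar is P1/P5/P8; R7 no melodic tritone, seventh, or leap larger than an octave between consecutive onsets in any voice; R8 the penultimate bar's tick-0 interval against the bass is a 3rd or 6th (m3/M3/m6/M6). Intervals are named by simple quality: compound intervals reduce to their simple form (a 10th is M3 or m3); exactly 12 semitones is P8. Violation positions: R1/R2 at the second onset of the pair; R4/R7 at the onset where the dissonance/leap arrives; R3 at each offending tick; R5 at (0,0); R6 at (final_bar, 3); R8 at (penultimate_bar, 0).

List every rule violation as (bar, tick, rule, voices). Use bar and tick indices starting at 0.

bar 0: v0=F3 v1=F4 v2=A4 downbeat M3
bar 1: v0=A3 v1=C4 v2=A4 downbeat P8
bar 2: v0=B3 v1=D4 v2=F4 downbeat TT
bar 3: v0=C4 v1=G4 v2=G4 downbeat P5
bar 4: v0=D4 v1=A4 v2=D5 downbeat P8
bar 5: v0=E3 v1=C4 v2=E4 downbeat P8
bar 6: v0=F3 v1=F4 v2=A4 downbeat M3
  -> R5 @ bar 0 tick 0 v(0, 2): opens on M3
  -> R4 @ bar 2 tick 0 v(0, 2): B3/F4 TT untreated
  -> R2 @ bar 3 tick 0 v(0, 1): B3/D4 m3 -> C4/G4 P5 similar
  -> R2 @ bar 3 tick 0 v(0, 2): B3/F4 TT -> C4/G4 P5 similar
  -> R2 @ bar 3 tick 0 v(1, 2): D4/F4 m3 -> G4/G4 P1 similar
  -> R1 @ bar 4 tick 0 v(0, 1): C4/G4 P5 -> D4/A4 P5 similar
  -> R2 @ bar 4 tick 0 v(0, 2): C4/G4 P5 -> D4/D5 P8 similar
  -> R1 @ bar 5 tick 0 v(0, 2): D4/D5 P8 -> E3/E4 P8 similar
  -> R7 @ bar 5 tick 0 v(0,): D4->E3 leap 10st
  -> R7 @ bar 5 tick 0 v(2,): D5->E4 leap 10st
  -> R8 @ bar 5 tick 0 v(0, 2): penult P8 not 3rd/6th
  -> R2 @ bar 6 tick 0 v(0, 1): E3/C4 m6 -> F3/F4 P8 similar
  -> R6 @ bar 6 tick 3 v(0, 2): closes on M3

(0, 0, R5, (0, 2))
(2, 0, R4, (0, 2))
(3, 0, R2, (0, 1))
(3, 0, R2, (0, 2))
(3, 0, R2, (1, 2))
(4, 0, R1, (0, 1))
(4, 0, R2, (0, 2))
(5, 0, R1, (0, 2))
(5, 0, R7, (0,))
(5, 0, R7, (2,))
(5, 0, R8, (0, 2))
(6, 0, R2, (0, 1))
(6, 3, R6, (0, 2))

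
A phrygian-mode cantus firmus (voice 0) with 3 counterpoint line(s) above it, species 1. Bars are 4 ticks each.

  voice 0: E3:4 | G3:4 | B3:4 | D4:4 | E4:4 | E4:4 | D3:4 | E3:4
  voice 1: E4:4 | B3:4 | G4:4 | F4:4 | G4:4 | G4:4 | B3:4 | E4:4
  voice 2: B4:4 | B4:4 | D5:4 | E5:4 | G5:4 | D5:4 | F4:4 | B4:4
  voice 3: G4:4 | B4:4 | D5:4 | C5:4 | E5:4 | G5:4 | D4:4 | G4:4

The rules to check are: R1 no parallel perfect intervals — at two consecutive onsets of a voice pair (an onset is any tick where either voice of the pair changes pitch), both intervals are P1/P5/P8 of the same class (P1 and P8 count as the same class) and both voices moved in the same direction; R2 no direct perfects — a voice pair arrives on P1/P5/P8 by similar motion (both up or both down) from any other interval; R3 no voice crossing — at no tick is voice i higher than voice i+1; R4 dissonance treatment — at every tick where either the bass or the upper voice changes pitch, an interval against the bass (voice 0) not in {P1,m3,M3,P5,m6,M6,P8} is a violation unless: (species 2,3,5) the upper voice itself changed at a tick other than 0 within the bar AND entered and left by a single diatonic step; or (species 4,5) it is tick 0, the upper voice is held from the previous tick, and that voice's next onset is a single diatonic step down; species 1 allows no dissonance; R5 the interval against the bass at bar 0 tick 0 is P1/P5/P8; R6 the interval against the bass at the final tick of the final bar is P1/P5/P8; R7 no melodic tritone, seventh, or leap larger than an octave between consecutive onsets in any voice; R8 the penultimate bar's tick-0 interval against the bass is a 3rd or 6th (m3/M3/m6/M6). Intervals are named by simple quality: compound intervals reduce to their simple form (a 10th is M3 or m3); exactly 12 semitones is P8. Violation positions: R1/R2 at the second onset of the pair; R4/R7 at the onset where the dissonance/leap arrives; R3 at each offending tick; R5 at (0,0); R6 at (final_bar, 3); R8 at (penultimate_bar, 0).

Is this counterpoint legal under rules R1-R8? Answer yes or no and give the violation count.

bar 0: v0=E3 v1=E4 v2=B4 v3=G4 (m3)
bar 1: v0=G3 v1=B3 v2=B4 v3=B4 (M3)
bar 2: v0=B3 v1=G4 v2=D5 v3=D5 (m3)
bar 3: v0=D4 v1=F4 v2=E5 v3=C5 (m7)
bar 4: v0=E4 v1=G4 v2=G5 v3=E5 (P8)
bar 5: v0=E4 v1=G4 v2=D5 v3=G5 (m3)
bar 6: v0=D3 v1=B3 v2=F4 v3=D4 (P8)
bar 7: v0=E3 v1=E4 v2=B4 v3=G4 (m3)
  R3 @ bar0.0: B4 above G4
  R5 @ bar0.0: opens on m3
  R3 @ bar0.1: B4 above G4
  R3 @ bar0.2: B4 above G4
  R3 @ bar0.3: B4 above G4
  R1 @ bar2.0: B4/B4 P1 -> D5/D5 P1 similar
  R2 @ bar2.0: B3/B4 P8 -> G4/D5 P5 similar
  R2 @ bar2.0: B3/B4 P8 -> G4/D5 P5 similar
  R1 @ bar3.0: G4/D5 P5 -> F4/C5 P5 similar
  R3 @ bar3.0: E5 above C5
  R4 @ bar3.0: D4/E5 M2 untreated
  R4 @ bar3.0: D4/C5 m7 untreated
  R3 @ bar3.1: E5 above C5
  R3 @ bar3.2: E5 above C5
  R3 @ bar3.3: E5 above C5
  R2 @ bar4.0: D4/C5 m7 -> E4/E5 P8 similar
  R2 @ bar4.0: F4/E5 M7 -> G4/G5 P8 similar
  R3 @ bar4.0: G5 above E5
  R3 @ bar4.1: G5 above E5
  R3 @ bar4.2: G5 above E5
  R3 @ bar4.3: G5 above E5
  R4 @ bar5.0: E4/D5 m7 untreated
  R2 @ bar6.0: E4/G5 m3 -> D3/D4 P8 similar
  R3 @ bar6.0: F4 above D4
  R7 @ bar6.0: E4->D3 leap 14st
  R7 @ bar6.0: G5->D4 leap 17st
  R8 @ bar6.0: penult P8 not 3rd/6th
  R3 @ bar6.1: F4 above D4
  R3 @ bar6.2: F4 above D4
  R3 @ bar6.3: F4 above D4
  R2 @ bar7.0: D3/B3 M6 -> E3/E4 P8 similar
  R2 @ bar7.0: D3/F4 m3 -> E3/B4 P5 similar
  R2 @ bar7.0: B3/F4 TT -> E4/B4 P5 similar
  R3 @ bar7.0: B4 above G4
  R7 @ bar7.0: F4->B4 leap 6st
  R3 @ bar7.1: B4 above G4
  R3 @ bar7.2: B4 above G4
  R3 @ bar7.3: B4 above G4
  R6 @ bar7.3: closes on m3

No (39 violations)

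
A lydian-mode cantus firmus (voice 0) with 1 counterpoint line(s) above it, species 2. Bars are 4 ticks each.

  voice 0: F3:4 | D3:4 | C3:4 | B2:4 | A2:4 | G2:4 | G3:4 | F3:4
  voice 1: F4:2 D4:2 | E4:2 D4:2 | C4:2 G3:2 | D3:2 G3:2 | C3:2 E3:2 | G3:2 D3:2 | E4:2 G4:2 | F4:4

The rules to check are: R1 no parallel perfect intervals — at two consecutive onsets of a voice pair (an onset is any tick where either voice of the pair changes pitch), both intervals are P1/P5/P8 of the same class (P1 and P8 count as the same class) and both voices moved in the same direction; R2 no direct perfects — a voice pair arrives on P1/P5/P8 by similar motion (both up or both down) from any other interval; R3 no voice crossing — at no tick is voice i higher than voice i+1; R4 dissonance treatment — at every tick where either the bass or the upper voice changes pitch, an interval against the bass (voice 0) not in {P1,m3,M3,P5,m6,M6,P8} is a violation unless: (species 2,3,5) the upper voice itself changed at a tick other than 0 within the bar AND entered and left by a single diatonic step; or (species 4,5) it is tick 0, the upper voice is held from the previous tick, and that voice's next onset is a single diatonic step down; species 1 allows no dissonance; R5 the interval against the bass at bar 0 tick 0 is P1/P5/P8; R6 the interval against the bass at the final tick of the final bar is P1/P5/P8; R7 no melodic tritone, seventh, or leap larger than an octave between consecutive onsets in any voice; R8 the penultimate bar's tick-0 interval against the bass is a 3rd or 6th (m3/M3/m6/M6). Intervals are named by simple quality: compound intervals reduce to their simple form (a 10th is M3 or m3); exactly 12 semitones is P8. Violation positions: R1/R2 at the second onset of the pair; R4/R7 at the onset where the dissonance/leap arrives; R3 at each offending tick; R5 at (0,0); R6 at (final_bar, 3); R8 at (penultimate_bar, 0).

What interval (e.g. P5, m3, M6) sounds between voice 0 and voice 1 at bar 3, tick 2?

voice 0=B2 voice 1=G3 -> m6

m6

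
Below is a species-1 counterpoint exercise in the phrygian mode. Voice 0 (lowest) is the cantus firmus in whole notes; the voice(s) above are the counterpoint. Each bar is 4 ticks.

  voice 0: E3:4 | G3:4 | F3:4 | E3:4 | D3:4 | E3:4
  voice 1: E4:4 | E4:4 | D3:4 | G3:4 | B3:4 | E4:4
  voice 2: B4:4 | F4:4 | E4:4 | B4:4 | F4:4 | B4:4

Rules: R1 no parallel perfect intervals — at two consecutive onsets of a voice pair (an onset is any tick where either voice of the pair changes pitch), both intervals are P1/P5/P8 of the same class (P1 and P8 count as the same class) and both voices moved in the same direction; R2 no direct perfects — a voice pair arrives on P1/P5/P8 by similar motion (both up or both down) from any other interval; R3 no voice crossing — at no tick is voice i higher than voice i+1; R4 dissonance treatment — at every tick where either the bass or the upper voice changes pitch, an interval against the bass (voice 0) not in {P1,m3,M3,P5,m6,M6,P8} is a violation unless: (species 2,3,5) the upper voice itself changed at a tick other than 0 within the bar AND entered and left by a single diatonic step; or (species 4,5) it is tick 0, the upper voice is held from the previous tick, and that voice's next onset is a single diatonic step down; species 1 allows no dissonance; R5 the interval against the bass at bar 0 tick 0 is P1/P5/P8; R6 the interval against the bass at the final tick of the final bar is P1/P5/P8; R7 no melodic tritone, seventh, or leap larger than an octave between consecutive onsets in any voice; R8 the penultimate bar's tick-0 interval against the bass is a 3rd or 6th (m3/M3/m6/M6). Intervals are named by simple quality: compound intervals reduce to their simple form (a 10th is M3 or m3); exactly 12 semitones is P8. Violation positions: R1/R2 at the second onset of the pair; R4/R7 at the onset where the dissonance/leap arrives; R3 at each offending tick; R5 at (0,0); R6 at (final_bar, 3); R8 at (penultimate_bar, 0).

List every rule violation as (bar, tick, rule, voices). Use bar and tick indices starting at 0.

(1, 0, R4, (0, 2))
(1, 0, R7, (2,))
(2, 0, R3, (0, 1))
(2, 0, R4, (0, 2))
(2, 0, R7, (1,))
(2, 1, R3, (0, 1))
(2, 2, R3, (0, 1))
(2, 3, R3, (0, 1))
(4, 0, R7, (2,))
(5, 0, R2, (0, 1))
(5, 0, R2, (0, 2))
(5, 0, R2, (1, 2))
(5, 0, R7, (2,))

bar 0: v0=E3 v1=E4 v2=B4 downbeat P5
bar 1: v0=G3 v1=E4 v2=F4 downbeat m7
bar 2: v0=F3 v1=D3 v2=E4 downbeat M7
bar 3: v0=E3 v1=G3 v2=B4 downbeat P5
bar 4: v0=D3 v1=B3 v2=F4 downbeat m3
bar 5: v0=E3 v1=E4 v2=B4 downbeat P5
  -> R4 @ bar 1 tick 0 v(0, 2): G3/F4 m7 untreated
  -> R7 @ bar 1 tick 0 v(2,): B4->F4 leap 6st
  -> R3 @ bar 2 tick 0 v(0, 1): F3 above D3
  -> R4 @ bar 2 tick 0 v(0, 2): F3/E4 M7 untreated
  -> R7 @ bar 2 tick 0 v(1,): E4->D3 leap 14st
  -> R3 @ bar 2 tick 1 v(0, 1): F3 above D3
  -> R3 @ bar 2 tick 2 v(0, 1): F3 above D3
  -> R3 @ bar 2 tick 3 v(0, 1): F3 above D3
  -> R7 @ bar 4 tick 0 v(2,): B4->F4 leap 6st
  -> R2 @ bar 5 tick 0 v(0, 1): D3/B3 M6 -> E3/E4 P8 similar
  -> R2 @ bar 5 tick 0 v(0, 2): D3/F4 m3 -> E3/B4 P5 similar
  -> R2 @ bar 5 tick 0 v(1, 2): B3/F4 TT -> E4/B4 P5 similar
  -> R7 @ bar 5 tick 0 v(2,): F4->B4 leap 6st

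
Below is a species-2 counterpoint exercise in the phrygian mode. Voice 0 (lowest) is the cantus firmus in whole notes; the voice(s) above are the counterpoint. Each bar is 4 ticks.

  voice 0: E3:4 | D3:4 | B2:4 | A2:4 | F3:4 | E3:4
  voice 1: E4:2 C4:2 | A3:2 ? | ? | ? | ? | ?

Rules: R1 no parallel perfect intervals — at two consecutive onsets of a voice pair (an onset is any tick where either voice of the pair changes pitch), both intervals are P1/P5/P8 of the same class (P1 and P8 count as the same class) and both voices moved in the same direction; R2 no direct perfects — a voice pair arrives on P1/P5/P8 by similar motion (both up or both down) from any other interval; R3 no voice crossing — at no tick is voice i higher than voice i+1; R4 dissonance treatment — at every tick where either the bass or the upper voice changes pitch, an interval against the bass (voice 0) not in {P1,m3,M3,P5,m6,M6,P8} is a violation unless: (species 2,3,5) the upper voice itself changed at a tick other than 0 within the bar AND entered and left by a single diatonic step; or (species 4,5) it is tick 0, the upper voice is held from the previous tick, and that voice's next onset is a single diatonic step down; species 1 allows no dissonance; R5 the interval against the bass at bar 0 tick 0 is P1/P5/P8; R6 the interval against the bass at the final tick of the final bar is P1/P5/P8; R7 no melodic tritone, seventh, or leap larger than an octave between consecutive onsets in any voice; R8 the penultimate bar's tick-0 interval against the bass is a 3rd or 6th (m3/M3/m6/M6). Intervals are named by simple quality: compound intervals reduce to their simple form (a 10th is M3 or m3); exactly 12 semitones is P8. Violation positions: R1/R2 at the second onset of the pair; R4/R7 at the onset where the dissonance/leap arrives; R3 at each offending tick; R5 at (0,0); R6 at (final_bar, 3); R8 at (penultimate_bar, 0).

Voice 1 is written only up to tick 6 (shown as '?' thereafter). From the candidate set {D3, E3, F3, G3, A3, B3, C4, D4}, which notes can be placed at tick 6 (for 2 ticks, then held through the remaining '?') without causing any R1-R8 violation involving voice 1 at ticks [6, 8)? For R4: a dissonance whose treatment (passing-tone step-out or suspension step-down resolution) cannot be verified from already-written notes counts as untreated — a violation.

D3: legal
E3: violates R4
F3: legal
G3: violates R4
A3: legal
B3: legal
C4: violates R4
D4: legal

{A3, B3, D3, D4, F3}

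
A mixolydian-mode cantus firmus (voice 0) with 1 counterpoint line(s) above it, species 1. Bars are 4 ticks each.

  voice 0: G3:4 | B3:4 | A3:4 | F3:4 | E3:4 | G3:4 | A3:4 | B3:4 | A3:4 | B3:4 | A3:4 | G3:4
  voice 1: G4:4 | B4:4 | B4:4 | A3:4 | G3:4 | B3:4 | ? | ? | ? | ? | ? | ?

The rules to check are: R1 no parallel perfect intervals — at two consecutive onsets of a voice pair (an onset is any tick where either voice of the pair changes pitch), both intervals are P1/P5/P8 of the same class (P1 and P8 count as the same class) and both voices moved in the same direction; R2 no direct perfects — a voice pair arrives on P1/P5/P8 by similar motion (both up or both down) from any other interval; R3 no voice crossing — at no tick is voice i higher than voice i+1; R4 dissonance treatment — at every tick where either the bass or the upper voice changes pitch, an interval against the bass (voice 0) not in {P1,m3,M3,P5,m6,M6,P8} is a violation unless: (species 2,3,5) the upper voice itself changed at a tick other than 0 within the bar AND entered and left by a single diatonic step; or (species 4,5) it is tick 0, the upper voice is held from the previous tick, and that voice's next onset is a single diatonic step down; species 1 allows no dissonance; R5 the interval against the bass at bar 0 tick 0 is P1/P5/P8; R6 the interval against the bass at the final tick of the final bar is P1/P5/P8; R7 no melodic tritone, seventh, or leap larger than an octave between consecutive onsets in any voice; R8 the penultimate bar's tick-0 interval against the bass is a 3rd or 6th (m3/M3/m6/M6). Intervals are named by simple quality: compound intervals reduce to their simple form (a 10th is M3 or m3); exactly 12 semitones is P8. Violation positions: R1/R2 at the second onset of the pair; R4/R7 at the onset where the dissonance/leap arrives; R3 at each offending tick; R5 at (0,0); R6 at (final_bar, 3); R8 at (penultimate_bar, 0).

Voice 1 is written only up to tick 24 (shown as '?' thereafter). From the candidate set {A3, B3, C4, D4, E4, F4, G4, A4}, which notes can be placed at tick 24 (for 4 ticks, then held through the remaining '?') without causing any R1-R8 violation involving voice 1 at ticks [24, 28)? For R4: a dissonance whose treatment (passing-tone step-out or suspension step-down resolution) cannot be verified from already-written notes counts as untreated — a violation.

{A3, C4}

A3: legal
B3: violates R4
C4: legal
D4: violates R4
E4: violates R2
F4: violates R7
G4: violates R4
A4: violates R2,R7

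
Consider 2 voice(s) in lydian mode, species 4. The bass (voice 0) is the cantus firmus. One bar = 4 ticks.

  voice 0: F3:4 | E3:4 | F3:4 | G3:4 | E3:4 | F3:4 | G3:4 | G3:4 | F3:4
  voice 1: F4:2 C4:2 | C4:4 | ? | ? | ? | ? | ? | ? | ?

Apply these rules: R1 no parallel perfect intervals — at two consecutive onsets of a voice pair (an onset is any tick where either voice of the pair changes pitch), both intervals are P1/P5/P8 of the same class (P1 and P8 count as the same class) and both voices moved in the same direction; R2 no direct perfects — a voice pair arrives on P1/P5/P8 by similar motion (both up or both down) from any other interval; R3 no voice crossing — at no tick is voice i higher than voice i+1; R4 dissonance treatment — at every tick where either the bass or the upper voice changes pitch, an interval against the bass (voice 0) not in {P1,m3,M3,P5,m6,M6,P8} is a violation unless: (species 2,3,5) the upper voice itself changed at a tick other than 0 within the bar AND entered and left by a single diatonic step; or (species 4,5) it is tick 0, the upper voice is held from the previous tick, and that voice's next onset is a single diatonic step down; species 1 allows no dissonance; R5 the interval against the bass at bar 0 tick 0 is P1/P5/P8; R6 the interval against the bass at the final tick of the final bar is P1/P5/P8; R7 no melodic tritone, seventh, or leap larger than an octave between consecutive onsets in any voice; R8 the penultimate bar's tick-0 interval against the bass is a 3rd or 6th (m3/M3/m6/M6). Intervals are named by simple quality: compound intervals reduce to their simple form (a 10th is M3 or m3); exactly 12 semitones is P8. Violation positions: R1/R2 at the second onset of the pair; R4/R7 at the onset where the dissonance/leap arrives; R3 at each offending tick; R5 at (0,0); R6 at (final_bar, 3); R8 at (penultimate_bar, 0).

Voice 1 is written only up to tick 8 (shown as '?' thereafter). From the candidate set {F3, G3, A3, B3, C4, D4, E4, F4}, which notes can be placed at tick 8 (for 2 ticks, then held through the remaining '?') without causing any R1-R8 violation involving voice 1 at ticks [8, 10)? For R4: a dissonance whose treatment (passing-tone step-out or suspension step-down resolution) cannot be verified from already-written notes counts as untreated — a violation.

{A3, C4, D4, F3}

F3: legal
G3: violates R4
A3: legal
B3: violates R4
C4: legal
D4: legal
E4: violates R4
F4: violates R2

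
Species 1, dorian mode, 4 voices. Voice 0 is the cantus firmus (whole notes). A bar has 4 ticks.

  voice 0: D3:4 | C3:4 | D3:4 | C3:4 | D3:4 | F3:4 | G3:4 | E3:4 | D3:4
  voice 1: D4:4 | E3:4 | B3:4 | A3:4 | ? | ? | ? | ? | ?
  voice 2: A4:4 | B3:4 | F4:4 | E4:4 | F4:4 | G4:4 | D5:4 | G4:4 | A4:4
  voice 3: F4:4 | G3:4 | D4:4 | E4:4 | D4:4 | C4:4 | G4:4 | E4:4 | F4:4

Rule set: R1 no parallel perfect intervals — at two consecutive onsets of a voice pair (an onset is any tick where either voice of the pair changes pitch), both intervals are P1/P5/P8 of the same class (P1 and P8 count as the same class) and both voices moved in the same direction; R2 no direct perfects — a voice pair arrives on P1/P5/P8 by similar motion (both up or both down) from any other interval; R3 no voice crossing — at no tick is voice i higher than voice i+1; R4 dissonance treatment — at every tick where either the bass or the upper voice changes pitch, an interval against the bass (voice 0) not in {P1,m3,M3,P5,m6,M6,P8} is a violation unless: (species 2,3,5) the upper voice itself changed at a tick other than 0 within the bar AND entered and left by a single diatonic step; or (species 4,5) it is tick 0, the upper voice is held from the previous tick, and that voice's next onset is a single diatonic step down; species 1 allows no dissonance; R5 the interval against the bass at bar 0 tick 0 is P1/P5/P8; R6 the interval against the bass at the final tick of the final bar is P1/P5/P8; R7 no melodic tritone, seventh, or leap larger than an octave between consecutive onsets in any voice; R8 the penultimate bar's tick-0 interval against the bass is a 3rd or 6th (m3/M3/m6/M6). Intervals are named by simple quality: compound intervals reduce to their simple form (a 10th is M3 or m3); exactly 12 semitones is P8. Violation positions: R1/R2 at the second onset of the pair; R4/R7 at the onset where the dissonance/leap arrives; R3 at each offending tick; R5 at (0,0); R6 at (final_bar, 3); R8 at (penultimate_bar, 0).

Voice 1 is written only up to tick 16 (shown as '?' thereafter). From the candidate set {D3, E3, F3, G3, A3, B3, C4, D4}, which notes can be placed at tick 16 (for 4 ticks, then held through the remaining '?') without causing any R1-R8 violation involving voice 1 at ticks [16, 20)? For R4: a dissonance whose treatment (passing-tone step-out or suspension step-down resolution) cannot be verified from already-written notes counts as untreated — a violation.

{A3, B3, F3}

D3: violates R2
E3: violates R4
F3: legal
G3: violates R1,R4
A3: legal
B3: legal
C4: violates R4
D4: violates R2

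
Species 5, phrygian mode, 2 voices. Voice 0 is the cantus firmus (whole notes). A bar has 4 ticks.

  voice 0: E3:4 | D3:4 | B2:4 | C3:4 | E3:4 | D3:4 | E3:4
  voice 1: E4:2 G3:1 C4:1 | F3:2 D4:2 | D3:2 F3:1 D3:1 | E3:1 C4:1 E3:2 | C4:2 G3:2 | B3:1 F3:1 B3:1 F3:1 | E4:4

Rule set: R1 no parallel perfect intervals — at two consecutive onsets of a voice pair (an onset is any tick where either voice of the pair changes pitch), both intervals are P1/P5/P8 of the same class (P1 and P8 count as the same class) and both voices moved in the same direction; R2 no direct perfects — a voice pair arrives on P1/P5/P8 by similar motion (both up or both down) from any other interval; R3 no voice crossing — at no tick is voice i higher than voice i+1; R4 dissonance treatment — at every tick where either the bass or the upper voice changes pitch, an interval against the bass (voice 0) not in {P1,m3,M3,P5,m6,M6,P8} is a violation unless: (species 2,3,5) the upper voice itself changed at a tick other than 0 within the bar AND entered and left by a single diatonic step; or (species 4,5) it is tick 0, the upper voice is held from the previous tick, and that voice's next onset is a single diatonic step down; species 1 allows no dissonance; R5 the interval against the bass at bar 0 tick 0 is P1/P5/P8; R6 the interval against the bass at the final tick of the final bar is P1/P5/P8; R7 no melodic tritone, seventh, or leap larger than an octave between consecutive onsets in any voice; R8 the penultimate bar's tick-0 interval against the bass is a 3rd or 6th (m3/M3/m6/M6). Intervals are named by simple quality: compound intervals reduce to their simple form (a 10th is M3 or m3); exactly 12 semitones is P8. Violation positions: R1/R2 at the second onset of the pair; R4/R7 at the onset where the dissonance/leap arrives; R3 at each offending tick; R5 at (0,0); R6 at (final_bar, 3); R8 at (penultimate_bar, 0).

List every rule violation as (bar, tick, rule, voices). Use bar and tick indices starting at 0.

bar 0: v0=E3 v1=E4 downbeat P8
bar 1: v0=D3 v1=F3 downbeat m3
bar 2: v0=B2 v1=D3 downbeat m3
bar 3: v0=C3 v1=E3 downbeat M3
bar 4: v0=E3 v1=C4 downbeat m6
bar 5: v0=D3 v1=B3 downbeat M6
bar 6: v0=E3 v1=E4 downbeat P8
  -> R4 @ bar 2 tick 2 v(0, 1): B2/F3 TT untreated
  -> R7 @ bar 5 tick 1 v(1,): B3->F3 leap 6st
  -> R7 @ bar 5 tick 2 v(1,): F3->B3 leap 6st
  -> R7 @ bar 5 tick 3 v(1,): B3->F3 leap 6st
  -> R2 @ bar 6 tick 0 v(0, 1): D3/F3 m3 -> E3/E4 P8 similar
  -> R7 @ bar 6 tick 0 v(1,): F3->E4 leap 11st

(2, 2, R4, (0, 1))
(5, 1, R7, (1,))
(5, 2, R7, (1,))
(5, 3, R7, (1,))
(6, 0, R2, (0, 1))
(6, 0, R7, (1,))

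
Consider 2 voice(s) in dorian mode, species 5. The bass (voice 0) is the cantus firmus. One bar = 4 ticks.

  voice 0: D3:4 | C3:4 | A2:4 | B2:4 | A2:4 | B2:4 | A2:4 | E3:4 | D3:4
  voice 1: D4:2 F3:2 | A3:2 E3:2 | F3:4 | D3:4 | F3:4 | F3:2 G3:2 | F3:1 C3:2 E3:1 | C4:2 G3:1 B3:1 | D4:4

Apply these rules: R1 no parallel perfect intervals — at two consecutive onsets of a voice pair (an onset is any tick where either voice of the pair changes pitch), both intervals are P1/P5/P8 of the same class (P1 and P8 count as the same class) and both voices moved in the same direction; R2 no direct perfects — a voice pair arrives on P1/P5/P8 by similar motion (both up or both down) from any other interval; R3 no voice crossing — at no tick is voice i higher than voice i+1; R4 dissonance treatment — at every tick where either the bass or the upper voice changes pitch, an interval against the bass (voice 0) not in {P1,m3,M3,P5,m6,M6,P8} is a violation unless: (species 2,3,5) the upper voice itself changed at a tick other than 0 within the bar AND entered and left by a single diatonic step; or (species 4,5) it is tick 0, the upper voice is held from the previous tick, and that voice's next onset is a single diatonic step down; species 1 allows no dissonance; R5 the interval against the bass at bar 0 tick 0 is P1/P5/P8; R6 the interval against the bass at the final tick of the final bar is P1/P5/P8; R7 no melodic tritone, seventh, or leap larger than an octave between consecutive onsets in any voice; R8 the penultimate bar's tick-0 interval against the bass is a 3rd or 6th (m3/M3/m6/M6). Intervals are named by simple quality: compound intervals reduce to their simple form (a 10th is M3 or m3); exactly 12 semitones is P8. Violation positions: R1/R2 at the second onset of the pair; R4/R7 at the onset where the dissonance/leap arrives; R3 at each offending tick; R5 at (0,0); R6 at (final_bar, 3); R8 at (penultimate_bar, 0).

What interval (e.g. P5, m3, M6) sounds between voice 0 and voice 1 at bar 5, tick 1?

TT

voice 0=B2 voice 1=F3 -> TT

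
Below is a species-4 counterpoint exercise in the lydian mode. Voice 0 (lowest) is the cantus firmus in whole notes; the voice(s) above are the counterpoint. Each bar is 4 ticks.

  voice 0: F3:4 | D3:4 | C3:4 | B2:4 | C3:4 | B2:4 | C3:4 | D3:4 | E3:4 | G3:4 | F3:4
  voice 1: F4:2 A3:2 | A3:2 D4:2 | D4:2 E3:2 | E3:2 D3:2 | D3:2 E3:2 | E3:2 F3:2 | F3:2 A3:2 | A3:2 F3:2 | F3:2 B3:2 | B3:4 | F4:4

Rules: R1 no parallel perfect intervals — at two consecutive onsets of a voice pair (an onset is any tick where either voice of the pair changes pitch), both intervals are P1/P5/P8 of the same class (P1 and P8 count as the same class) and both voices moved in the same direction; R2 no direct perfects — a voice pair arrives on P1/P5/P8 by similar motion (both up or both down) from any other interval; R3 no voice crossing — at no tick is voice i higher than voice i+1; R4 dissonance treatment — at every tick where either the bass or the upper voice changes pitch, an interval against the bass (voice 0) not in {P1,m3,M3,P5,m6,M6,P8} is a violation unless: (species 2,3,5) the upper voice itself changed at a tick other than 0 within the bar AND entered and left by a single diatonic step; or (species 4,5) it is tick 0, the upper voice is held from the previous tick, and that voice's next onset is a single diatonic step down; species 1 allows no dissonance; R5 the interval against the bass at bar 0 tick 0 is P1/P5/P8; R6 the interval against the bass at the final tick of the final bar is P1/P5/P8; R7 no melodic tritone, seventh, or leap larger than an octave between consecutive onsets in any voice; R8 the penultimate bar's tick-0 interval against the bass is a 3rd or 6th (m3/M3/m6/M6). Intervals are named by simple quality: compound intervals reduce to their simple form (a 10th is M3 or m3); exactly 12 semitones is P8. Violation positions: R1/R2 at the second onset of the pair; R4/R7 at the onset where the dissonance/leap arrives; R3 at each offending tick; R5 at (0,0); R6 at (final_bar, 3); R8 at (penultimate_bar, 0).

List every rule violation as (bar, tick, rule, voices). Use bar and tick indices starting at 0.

(2, 0, R4, (0, 1))
(2, 2, R7, (1,))
(4, 0, R4, (0, 1))
(5, 0, R4, (0, 1))
(5, 2, R4, (0, 1))
(6, 0, R4, (0, 1))
(8, 0, R4, (0, 1))
(8, 2, R7, (1,))
(10, 0, R7, (1,))

bar 0: v0=F3 v1=F4 downbeat P8
bar 1: v0=D3 v1=A3 downbeat P5
bar 2: v0=C3 v1=D4 downbeat M2
bar 3: v0=B2 v1=E3 downbeat P4
bar 4: v0=C3 v1=D3 downbeat M2
bar 5: v0=B2 v1=E3 downbeat P4
bar 6: v0=C3 v1=F3 downbeat P4
bar 7: v0=D3 v1=A3 downbeat P5
bar 8: v0=E3 v1=F3 downbeat m2
bar 9: v0=G3 v1=B3 downbeat M3
bar 10: v0=F3 v1=F4 downbeat P8
  -> R4 @ bar 2 tick 0 v(0, 1): C3/D4 M2 untreated
  -> R7 @ bar 2 tick 2 v(1,): D4->E3 leap 10st
  -> R4 @ bar 4 tick 0 v(0, 1): C3/D3 M2 untreated
  -> R4 @ bar 5 tick 0 v(0, 1): B2/E3 P4 untreated
  -> R4 @ bar 5 tick 2 v(0, 1): B2/F3 TT untreated
  -> R4 @ bar 6 tick 0 v(0, 1): C3/F3 P4 untreated
  -> R4 @ bar 8 tick 0 v(0, 1): E3/F3 m2 untreated
  -> R7 @ bar 8 tick 2 v(1,): F3->B3 leap 6st
  -> R7 @ bar 10 tick 0 v(1,): B3->F4 leap 6st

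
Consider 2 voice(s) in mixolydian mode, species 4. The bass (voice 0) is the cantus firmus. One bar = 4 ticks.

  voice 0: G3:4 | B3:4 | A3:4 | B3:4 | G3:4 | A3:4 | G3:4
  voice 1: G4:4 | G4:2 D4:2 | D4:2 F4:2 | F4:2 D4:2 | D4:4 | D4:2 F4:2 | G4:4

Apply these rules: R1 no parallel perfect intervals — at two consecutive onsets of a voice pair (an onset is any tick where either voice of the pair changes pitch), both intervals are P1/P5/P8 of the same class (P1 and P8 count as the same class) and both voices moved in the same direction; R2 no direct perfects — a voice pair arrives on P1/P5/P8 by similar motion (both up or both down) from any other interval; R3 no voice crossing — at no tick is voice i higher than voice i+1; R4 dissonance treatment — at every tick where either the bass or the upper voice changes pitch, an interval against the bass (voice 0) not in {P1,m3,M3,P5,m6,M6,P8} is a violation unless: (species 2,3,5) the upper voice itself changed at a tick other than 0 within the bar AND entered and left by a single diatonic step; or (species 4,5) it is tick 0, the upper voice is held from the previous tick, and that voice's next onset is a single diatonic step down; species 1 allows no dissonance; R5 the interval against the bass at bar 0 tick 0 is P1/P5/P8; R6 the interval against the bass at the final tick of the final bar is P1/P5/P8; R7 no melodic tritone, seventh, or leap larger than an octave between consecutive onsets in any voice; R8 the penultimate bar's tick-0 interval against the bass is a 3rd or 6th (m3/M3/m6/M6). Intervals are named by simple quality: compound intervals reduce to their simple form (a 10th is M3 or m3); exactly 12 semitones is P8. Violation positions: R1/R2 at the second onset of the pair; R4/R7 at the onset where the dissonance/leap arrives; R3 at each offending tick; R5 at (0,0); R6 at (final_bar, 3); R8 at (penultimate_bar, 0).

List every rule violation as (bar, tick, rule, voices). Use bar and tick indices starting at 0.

bar 0: v0=G3 v1=G4 downbeat P8
bar 1: v0=B3 v1=G4 downbeat m6
bar 2: v0=A3 v1=D4 downbeat P4
bar 3: v0=B3 v1=F4 downbeat TT
bar 4: v0=G3 v1=D4 downbeat P5
bar 5: v0=A3 v1=D4 downbeat P4
bar 6: v0=G3 v1=G4 downbeat P8
  -> R4 @ bar 2 tick 0 v(0, 1): A3/D4 P4 untreated
  -> R4 @ bar 3 tick 0 v(0, 1): B3/F4 TT untreated
  -> R4 @ bar 5 tick 0 v(0, 1): A3/D4 P4 untreated
  -> R8 @ bar 5 tick 0 v(0, 1): penult P4 not 3rd/6th

(2, 0, R4, (0, 1))
(3, 0, R4, (0, 1))
(5, 0, R4, (0, 1))
(5, 0, R8, (0, 1))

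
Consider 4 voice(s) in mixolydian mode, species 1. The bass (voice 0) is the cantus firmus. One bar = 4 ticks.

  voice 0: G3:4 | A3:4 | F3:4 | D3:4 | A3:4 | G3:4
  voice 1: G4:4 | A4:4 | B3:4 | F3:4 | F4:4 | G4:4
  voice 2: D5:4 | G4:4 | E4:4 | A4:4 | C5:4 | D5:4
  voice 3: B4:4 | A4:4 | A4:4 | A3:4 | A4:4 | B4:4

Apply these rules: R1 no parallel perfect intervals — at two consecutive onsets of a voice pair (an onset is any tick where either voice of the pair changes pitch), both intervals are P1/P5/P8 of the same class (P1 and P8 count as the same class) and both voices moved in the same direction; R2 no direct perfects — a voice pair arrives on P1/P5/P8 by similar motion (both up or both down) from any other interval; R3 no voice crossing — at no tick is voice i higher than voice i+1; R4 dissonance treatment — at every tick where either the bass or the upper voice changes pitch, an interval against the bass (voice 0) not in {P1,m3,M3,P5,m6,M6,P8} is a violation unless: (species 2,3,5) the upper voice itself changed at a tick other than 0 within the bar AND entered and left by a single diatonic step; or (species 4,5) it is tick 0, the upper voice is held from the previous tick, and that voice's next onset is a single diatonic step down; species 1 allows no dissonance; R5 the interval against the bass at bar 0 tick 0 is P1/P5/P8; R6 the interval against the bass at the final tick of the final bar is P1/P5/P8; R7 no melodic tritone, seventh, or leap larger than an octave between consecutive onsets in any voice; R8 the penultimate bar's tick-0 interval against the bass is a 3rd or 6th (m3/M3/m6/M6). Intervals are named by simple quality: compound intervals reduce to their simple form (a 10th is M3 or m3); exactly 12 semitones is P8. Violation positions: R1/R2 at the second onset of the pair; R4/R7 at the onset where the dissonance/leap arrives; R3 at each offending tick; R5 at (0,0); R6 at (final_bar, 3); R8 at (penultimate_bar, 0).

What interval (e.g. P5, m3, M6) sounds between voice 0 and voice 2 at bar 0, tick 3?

voice 0=G3 voice 2=D5 -> P5

P5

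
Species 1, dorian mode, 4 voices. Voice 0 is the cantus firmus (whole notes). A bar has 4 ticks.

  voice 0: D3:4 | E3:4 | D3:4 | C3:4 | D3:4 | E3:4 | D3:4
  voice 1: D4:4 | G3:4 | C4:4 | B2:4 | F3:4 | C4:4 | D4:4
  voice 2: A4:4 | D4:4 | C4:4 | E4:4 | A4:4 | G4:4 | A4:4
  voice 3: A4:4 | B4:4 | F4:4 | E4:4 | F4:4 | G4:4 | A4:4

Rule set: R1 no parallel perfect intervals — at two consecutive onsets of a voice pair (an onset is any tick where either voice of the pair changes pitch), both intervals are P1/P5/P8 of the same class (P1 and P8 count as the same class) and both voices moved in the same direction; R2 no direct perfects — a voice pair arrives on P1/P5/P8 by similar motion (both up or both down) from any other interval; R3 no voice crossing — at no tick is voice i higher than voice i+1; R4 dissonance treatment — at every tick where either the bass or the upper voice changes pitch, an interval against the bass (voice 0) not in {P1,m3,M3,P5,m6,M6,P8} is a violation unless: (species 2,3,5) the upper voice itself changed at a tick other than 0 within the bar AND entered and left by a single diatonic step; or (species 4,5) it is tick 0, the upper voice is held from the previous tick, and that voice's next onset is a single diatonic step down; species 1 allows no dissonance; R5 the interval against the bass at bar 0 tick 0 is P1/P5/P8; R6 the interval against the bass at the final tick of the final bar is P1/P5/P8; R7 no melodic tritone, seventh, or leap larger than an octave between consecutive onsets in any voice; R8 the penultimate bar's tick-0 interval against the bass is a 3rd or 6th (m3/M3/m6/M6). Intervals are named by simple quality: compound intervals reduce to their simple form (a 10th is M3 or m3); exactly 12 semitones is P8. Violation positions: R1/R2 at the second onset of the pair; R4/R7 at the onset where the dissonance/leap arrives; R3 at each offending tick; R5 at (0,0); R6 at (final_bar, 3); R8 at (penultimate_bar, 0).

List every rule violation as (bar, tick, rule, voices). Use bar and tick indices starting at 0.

(1, 0, R1, (0, 3))
(1, 0, R1, (1, 2))
(1, 0, R4, (0, 2))
(2, 0, R4, (0, 1))
(2, 0, R4, (0, 2))
(2, 0, R7, (3,))
(3, 0, R3, (0, 1))
(3, 0, R4, (0, 1))
(3, 0, R7, (1,))
(3, 1, R3, (0, 1))
(3, 2, R3, (0, 1))
(3, 3, R3, (0, 1))
(4, 0, R2, (0, 2))
(4, 0, R2, (1, 3))
(4, 0, R3, (2, 3))
(4, 0, R7, (1,))
(4, 1, R3, (2, 3))
(4, 2, R3, (2, 3))
(4, 3, R3, (2, 3))
(5, 0, R2, (1, 3))
(6, 0, R1, (1, 2))
(6, 0, R1, (1, 3))
(6, 0, R1, (2, 3))

bar 0: v0=D3 v1=D4 v2=A4 v3=A4 downbeat P5
bar 1: v0=E3 v1=G3 v2=D4 v3=B4 downbeat P5
bar 2: v0=D3 v1=C4 v2=C4 v3=F4 downbeat m3
bar 3: v0=C3 v1=B2 v2=E4 v3=E4 downbeat M3
bar 4: v0=D3 v1=F3 v2=A4 v3=F4 downbeat m3
bar 5: v0=E3 v1=C4 v2=G4 v3=G4 downbeat m3
bar 6: v0=D3 v1=D4 v2=A4 v3=A4 downbeat P5
  -> R1 @ bar 1 tick 0 v(0, 3): D3/A4 P5 -> E3/B4 P5 similar
  -> R1 @ bar 1 tick 0 v(1, 2): D4/A4 P5 -> G3/D4 P5 similar
  -> R4 @ bar 1 tick 0 v(0, 2): E3/D4 m7 untreated
  -> R4 @ bar 2 tick 0 v(0, 1): D3/C4 m7 untreated
  -> R4 @ bar 2 tick 0 v(0, 2): D3/C4 m7 untreated
  -> R7 @ bar 2 tick 0 v(3,): B4->F4 leap 6st
  -> R3 @ bar 3 tick 0 v(0, 1): C3 above B2
  -> R4 @ bar 3 tick 0 v(0, 1): C3/B2 m2 untreated
  -> R7 @ bar 3 tick 0 v(1,): C4->B2 leap 13st
  -> R3 @ bar 3 tick 1 v(0, 1): C3 above B2
  -> R3 @ bar 3 tick 2 v(0, 1): C3 above B2
  -> R3 @ bar 3 tick 3 v(0, 1): C3 above B2
  -> R2 @ bar 4 tick 0 v(0, 2): C3/E4 M3 -> D3/A4 P5 similar
  -> R2 @ bar 4 tick 0 v(1, 3): B2/E4 P4 -> F3/F4 P8 similar
  -> R3 @ bar 4 tick 0 v(2, 3): A4 above F4
  -> R7 @ bar 4 tick 0 v(1,): B2->F3 leap 6st
  -> R3 @ bar 4 tick 1 v(2, 3): A4 above F4
  -> R3 @ bar 4 tick 2 v(2, 3): A4 above F4
  -> R3 @ bar 4 tick 3 v(2, 3): A4 above F4
  -> R2 @ bar 5 tick 0 v(1, 3): F3/F4 P8 -> C4/G4 P5 similar
  -> R1 @ bar 6 tick 0 v(1, 2): C4/G4 P5 -> D4/A4 P5 similar
  -> R1 @ bar 6 tick 0 v(1, 3): C4/G4 P5 -> D4/A4 P5 similar
  -> R1 @ bar 6 tick 0 v(2, 3): G4/G4 P1 -> A4/A4 P1 similar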